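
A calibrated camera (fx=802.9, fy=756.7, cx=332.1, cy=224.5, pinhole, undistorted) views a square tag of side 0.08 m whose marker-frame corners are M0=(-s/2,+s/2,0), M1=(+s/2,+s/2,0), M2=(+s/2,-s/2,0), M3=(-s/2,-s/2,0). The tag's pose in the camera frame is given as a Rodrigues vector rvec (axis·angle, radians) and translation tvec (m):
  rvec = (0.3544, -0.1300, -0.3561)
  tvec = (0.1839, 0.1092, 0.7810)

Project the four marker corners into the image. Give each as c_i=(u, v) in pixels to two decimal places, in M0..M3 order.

c0=(493.52, 376.02) c1=(567.35, 347.54) c2=(549.65, 283.16) c3=(472.91, 312.30)

Intrinsics K: fx=802.9, fy=756.7, cx=332.1, cy=224.5
Marker side s = 0.08 m; corners in marker frame (Z=0):
  M0 = (-0.0400, +0.0400, 0)
  M1 = (+0.0400, +0.0400, 0)
  M2 = (+0.0400, -0.0400, 0)
  M3 = (-0.0400, -0.0400, 0)
rvec = (0.3544, -0.1300, -0.3561), |rvec| = θ = 0.51895 rad = 29.734°
Rodrigues: sinθ=0.49597, 1−cosθ=0.13166; R = I + sinθ·[k]× + (1−cosθ)·[k]×²:
    [+0.92974 +0.31781 -0.18594]
    [-0.36285 +0.87660 -0.31607]
    [+0.06255 +0.36134 +0.93034]
t = (0.1839, 0.1092, 0.7810) m
M0: Pc = R·M0+t = (+0.15942, +0.15878, +0.79295); u = 802.9·(+0.15942)/0.79295 + 332.1 = 493.5226, v = 756.7·(+0.15878)/0.79295 + 224.5 = 376.0194
M1: Pc = R·M1+t = (+0.23380, +0.12975, +0.79796); u = 802.9·(+0.23380)/0.79796 + 332.1 = 567.3509, v = 756.7·(+0.12975)/0.79796 + 224.5 = 347.5417
M2: Pc = R·M2+t = (+0.20838, +0.05962, +0.76905); u = 802.9·(+0.20838)/0.76905 + 332.1 = 549.6498, v = 756.7·(+0.05962)/0.76905 + 224.5 = 283.1644
M3: Pc = R·M3+t = (+0.13400, +0.08865, +0.76404); u = 802.9·(+0.13400)/0.76404 + 332.1 = 472.9124, v = 756.7·(+0.08865)/0.76404 + 224.5 = 312.2978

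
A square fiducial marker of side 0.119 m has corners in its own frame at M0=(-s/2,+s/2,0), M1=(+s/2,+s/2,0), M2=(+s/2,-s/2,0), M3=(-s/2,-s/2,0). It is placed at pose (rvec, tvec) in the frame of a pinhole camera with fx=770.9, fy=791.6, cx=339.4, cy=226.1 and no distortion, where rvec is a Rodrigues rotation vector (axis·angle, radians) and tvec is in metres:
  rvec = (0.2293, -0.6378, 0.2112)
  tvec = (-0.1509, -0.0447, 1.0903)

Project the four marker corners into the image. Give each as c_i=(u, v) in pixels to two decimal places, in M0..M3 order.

Intrinsics K: fx=770.9, fy=791.6, cx=339.4, cy=226.1
Marker side s = 0.119 m; corners in marker frame (Z=0):
  M0 = (-0.0595, +0.0595, 0)
  M1 = (+0.0595, +0.0595, 0)
  M2 = (+0.0595, -0.0595, 0)
  M3 = (-0.0595, -0.0595, 0)
rvec = (0.2293, -0.6378, 0.2112), |rvec| = θ = 0.70991 rad = 40.675°
Rodrigues: sinθ=0.65177, 1−cosθ=0.24158; R = I + sinθ·[k]× + (1−cosθ)·[k]×²:
    [+0.78362 -0.26401 -0.56235]
    [+0.12380 +0.95341 -0.27509]
    [+0.60878 +0.14595 +0.77980]
t = (-0.1509, -0.0447, 1.0903) m
M0: Pc = R·M0+t = (-0.21323, +0.00466, +1.06276); u = 770.9·(-0.21323)/1.06276 + 339.4 = 184.7256, v = 791.6·(+0.00466)/1.06276 + 226.1 = 229.5726
M1: Pc = R·M1+t = (-0.11998, +0.01939, +1.13521); u = 770.9·(-0.11998)/1.13521 + 339.4 = 257.9217, v = 791.6·(+0.01939)/1.13521 + 226.1 = 239.6239
M2: Pc = R·M2+t = (-0.08857, -0.09406, +1.11784); u = 770.9·(-0.08857)/1.11784 + 339.4 = 278.3218, v = 791.6·(-0.09406)/1.11784 + 226.1 = 159.4896
M3: Pc = R·M3+t = (-0.18182, -0.10879, +1.04539); u = 770.9·(-0.18182)/1.04539 + 339.4 = 205.3233, v = 791.6·(-0.10879)/1.04539 + 226.1 = 143.7182

c0=(184.73, 229.57) c1=(257.92, 239.62) c2=(278.32, 159.49) c3=(205.32, 143.72)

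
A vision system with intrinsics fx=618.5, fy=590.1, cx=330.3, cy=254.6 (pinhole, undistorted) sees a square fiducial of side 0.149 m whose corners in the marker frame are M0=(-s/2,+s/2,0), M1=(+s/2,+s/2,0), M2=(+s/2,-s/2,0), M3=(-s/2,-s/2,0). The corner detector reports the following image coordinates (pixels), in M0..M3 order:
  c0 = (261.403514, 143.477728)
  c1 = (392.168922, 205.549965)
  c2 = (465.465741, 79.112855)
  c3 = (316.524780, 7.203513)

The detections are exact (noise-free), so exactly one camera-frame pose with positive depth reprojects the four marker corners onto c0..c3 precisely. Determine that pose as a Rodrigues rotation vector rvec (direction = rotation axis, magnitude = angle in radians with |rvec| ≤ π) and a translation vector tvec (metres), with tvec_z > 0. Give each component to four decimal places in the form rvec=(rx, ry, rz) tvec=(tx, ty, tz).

Intrinsics K: fx=618.5, fy=590.1, cx=330.3, cy=254.6
Marker side s = 0.149 m; corners in marker frame (Z=0):
  M0 = (-0.0745, +0.0745, 0)
  M1 = (+0.0745, +0.0745, 0)
  M2 = (+0.0745, -0.0745, 0)
  M3 = (-0.0745, -0.0745, 0)
Detected image corners:
  c0 = (261.403514, 143.477728) px
  c1 = (392.168922, 205.549965) px
  c2 = (465.465741, 79.112855) px
  c3 = (316.524780, 7.203513) px
Planar DLT: solve 8×8 A·h = b for H (H[2,2]=1):
  H  [+951.35347 -110.39779 +356.99705]
  H  [+452.50017 +978.73550 +113.32582]
  H  [+0.04682 +0.89372 +1.00000]
B = K⁻¹H; ‖b₁‖=1.687983, ‖b₂‖=1.687983; λ = 2/(‖b₁‖+‖b₂‖) = 0.592423, sign → tz>0 ⇒ λ=+0.592423
r₁ = λ·B[:,0] = (+0.89643,+0.44231,+0.02774); r₂ = λ·B[:,1] = (-0.38849,+0.75415,+0.52946)
r₃ = r₁×r₂ = (+0.21327,-0.48540,+0.84788); SVD([r₁ r₂ r₃]) → R = UVᵀ:
  R  [+0.89643 -0.38849 +0.21327]
  R  [+0.44231 +0.75415 -0.48540]
  R  [+0.02774 +0.52946 +0.84788]
t = (+0.02557, -0.14183, +0.59242) m
tr R = 2.498463; θ = arccos((tr R − 1)/2) = 0.723895 rad = 41.476°
axis k = ((R−Rᵀ)₃₂, (R−Rᵀ)₁₃, (R−Rᵀ)₂₁) / (2 sinθ) = (+0.766155, +0.140067, +0.627207)
rvec = θ·k = (+0.554616, +0.101394, +0.454032)

rvec=(0.5546, 0.1014, 0.4540) tvec=(0.0256, -0.1418, 0.5924)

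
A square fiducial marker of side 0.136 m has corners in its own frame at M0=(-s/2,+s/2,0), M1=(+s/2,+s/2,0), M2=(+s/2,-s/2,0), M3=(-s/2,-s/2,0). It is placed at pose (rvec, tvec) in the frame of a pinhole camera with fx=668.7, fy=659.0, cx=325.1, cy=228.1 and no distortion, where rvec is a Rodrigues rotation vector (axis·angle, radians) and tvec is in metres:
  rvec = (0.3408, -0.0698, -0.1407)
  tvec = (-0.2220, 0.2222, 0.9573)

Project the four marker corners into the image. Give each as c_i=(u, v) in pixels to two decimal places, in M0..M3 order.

c0=(133.08, 427.56) c1=(225.62, 412.73) c2=(208.55, 332.59) c3=(111.33, 347.62)

Intrinsics K: fx=668.7, fy=659.0, cx=325.1, cy=228.1
Marker side s = 0.136 m; corners in marker frame (Z=0):
  M0 = (-0.0680, +0.0680, 0)
  M1 = (+0.0680, +0.0680, 0)
  M2 = (+0.0680, -0.0680, 0)
  M3 = (-0.0680, -0.0680, 0)
rvec = (0.3408, -0.0698, -0.1407), |rvec| = θ = 0.37525 rad = 21.500°
Rodrigues: sinθ=0.36651, 1−cosθ=0.06958; R = I + sinθ·[k]× + (1−cosθ)·[k]×²:
    [+0.98781 +0.12567 -0.09187]
    [-0.14918 +0.93282 -0.32800]
    [+0.04448 +0.33771 +0.94020]
t = (-0.2220, 0.2222, 0.9573) m
M0: Pc = R·M0+t = (-0.28063, +0.29578, +0.97724); u = 668.7·(-0.28063)/0.97724 + 325.1 = 133.0750, v = 659.0·(+0.29578)/0.97724 + 228.1 = 427.5560
M1: Pc = R·M1+t = (-0.14628, +0.27549, +0.98329); u = 668.7·(-0.14628)/0.98329 + 325.1 = 225.6177, v = 659.0·(+0.27549)/0.98329 + 228.1 = 412.7320
M2: Pc = R·M2+t = (-0.16337, +0.14862, +0.93736); u = 668.7·(-0.16337)/0.93736 + 325.1 = 208.5510, v = 659.0·(+0.14862)/0.93736 + 228.1 = 332.5884
M3: Pc = R·M3+t = (-0.29772, +0.16891, +0.93131); u = 668.7·(-0.29772)/0.93131 + 325.1 = 111.3337, v = 659.0·(+0.16891)/0.93131 + 228.1 = 347.6229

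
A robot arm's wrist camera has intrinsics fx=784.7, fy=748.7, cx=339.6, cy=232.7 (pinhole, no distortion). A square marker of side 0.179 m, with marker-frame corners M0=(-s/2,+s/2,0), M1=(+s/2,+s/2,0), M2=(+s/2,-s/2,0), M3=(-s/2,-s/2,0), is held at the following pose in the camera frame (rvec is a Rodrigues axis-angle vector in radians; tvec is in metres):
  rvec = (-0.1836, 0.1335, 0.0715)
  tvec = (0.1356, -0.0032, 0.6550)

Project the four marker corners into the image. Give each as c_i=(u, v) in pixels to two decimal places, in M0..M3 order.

c0=(387.40, 323.85) c1=(610.86, 340.00) c2=(615.51, 135.22) c3=(402.25, 127.27)

Intrinsics K: fx=784.7, fy=748.7, cx=339.6, cy=232.7
Marker side s = 0.179 m; corners in marker frame (Z=0):
  M0 = (-0.0895, +0.0895, 0)
  M1 = (+0.0895, +0.0895, 0)
  M2 = (+0.0895, -0.0895, 0)
  M3 = (-0.0895, -0.0895, 0)
rvec = (-0.1836, 0.1335, 0.0715), |rvec| = θ = 0.23800 rad = 13.636°
Rodrigues: sinθ=0.23576, 1−cosθ=0.02819; R = I + sinθ·[k]× + (1−cosθ)·[k]×²:
    [+0.98859 -0.08302 +0.12571]
    [+0.05863 +0.98068 +0.18662]
    [-0.13878 -0.17712 +0.97436]
t = (0.1356, -0.0032, 0.6550) m
M0: Pc = R·M0+t = (+0.03969, +0.07932, +0.65157); u = 784.7·(+0.03969)/0.65157 + 339.6 = 387.4006, v = 748.7·(+0.07932)/0.65157 + 232.7 = 323.8487
M1: Pc = R·M1+t = (+0.21665, +0.08982, +0.62673); u = 784.7·(+0.21665)/0.62673 + 339.6 = 610.8561, v = 748.7·(+0.08982)/0.62673 + 232.7 = 339.9986
M2: Pc = R·M2+t = (+0.23151, -0.08572, +0.65843); u = 784.7·(+0.23151)/0.65843 + 339.6 = 615.5059, v = 748.7·(-0.08572)/0.65843 + 232.7 = 135.2241
M3: Pc = R·M3+t = (+0.05455, -0.09622, +0.68327); u = 784.7·(+0.05455)/0.68327 + 339.6 = 402.2501, v = 748.7·(-0.09622)/0.68327 + 232.7 = 127.2683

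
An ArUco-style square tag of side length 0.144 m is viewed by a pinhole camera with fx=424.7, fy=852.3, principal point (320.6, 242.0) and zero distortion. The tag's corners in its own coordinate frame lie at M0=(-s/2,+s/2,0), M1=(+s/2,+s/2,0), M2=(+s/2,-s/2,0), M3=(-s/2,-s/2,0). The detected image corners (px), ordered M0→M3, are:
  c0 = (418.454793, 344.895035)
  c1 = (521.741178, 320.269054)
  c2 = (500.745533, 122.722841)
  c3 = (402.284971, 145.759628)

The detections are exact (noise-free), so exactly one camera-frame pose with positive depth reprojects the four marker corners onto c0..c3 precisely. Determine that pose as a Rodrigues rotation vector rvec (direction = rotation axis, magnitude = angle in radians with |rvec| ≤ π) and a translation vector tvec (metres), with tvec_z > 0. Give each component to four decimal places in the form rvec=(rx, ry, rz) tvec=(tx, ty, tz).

rvec=(-0.2029, 0.0026, -0.1174) tvec=(0.1980, -0.0077, 0.6006)

Intrinsics K: fx=424.7, fy=852.3, cx=320.6, cy=242.0
Marker side s = 0.144 m; corners in marker frame (Z=0):
  M0 = (-0.0720, +0.0720, 0)
  M1 = (+0.0720, +0.0720, 0)
  M2 = (+0.0720, -0.0720, 0)
  M3 = (-0.0720, -0.0720, 0)
Detected image corners:
  c0 = (418.454793, 344.895035) px
  c1 = (521.741178, 320.269054) px
  c2 = (500.745533, 122.722841) px
  c3 = (402.284971, 145.759628) px
Planar DLT: solve 8×8 A·h = b for H (H[2,2]=1):
  H  [+707.19478 -25.33190 +460.63834]
  H  [-161.77194 +1299.15405 +231.00603]
  H  [+0.01538 -0.33506 +1.00000]
B = K⁻¹H; ‖b₁‖=1.664983, ‖b₂‖=1.664983; λ = 2/(‖b₁‖+‖b₂‖) = 0.600607, sign → tz>0 ⇒ λ=+0.600607
r₁ = λ·B[:,0] = (+0.99313,-0.11662,+0.00924); r₂ = λ·B[:,1] = (+0.11609,+0.97264,-0.20124)
r₃ = r₁×r₂ = (+0.01448,+0.20093,+0.97950); SVD([r₁ r₂ r₃]) → R = UVᵀ:
  R  [+0.99313 +0.11609 +0.01448]
  R  [-0.11662 +0.97264 +0.20093]
  R  [+0.00924 -0.20124 +0.97950]
t = (+0.19804, -0.00775, +0.60061) m
tr R = 2.945271; θ = arccos((tr R − 1)/2) = 0.234479 rad = 13.435°
axis k = ((R−Rᵀ)₃₂, (R−Rᵀ)₁₃, (R−Rᵀ)₂₁) / (2 sinθ) = (-0.865487, +0.011283, -0.500805)
rvec = θ·k = (-0.202938, +0.002646, -0.117428)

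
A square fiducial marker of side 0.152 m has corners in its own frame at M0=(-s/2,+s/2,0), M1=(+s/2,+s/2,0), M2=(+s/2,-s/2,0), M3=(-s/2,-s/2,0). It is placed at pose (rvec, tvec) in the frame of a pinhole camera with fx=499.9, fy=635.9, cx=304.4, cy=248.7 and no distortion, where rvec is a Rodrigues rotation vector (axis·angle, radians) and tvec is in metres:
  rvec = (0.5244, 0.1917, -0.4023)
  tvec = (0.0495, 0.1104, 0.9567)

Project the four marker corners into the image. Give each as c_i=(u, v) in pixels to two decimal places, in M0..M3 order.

c0=(310.65, 371.25) c1=(381.81, 344.39) c2=(352.28, 266.90) c3=(277.32, 299.16)

Intrinsics K: fx=499.9, fy=635.9, cx=304.4, cy=248.7
Marker side s = 0.152 m; corners in marker frame (Z=0):
  M0 = (-0.0760, +0.0760, 0)
  M1 = (+0.0760, +0.0760, 0)
  M2 = (+0.0760, -0.0760, 0)
  M3 = (-0.0760, -0.0760, 0)
rvec = (0.5244, 0.1917, -0.4023), |rvec| = θ = 0.68818 rad = 39.430°
Rodrigues: sinθ=0.63513, 1−cosθ=0.22760; R = I + sinθ·[k]× + (1−cosθ)·[k]×²:
    [+0.90456 +0.41960 +0.07554]
    [-0.32298 +0.79006 -0.52104]
    [-0.27831 +0.44691 +0.85018]
t = (0.0495, 0.1104, 0.9567) m
M0: Pc = R·M0+t = (+0.01264, +0.19499, +1.01182); u = 499.9·(+0.01264)/1.01182 + 304.4 = 310.6464, v = 635.9·(+0.19499)/1.01182 + 248.7 = 371.2468
M1: Pc = R·M1+t = (+0.15014, +0.14590, +0.96951); u = 499.9·(+0.15014)/0.96951 + 304.4 = 381.8131, v = 635.9·(+0.14590)/0.96951 + 248.7 = 344.3942
M2: Pc = R·M2+t = (+0.08636, +0.02581, +0.90158); u = 499.9·(+0.08636)/0.90158 + 304.4 = 352.2823, v = 635.9·(+0.02581)/0.90158 + 248.7 = 266.9033
M3: Pc = R·M3+t = (-0.05114, +0.07490, +0.94389); u = 499.9·(-0.05114)/0.94389 + 304.4 = 277.3173, v = 635.9·(+0.07490)/0.94389 + 248.7 = 299.1614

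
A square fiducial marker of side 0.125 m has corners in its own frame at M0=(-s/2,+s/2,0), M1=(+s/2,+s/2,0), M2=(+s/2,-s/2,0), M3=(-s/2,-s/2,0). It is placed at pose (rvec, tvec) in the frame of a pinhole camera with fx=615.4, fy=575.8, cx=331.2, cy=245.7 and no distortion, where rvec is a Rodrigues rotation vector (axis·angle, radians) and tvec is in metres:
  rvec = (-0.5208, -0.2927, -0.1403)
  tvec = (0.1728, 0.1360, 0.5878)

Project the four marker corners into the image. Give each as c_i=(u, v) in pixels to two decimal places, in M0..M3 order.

Intrinsics K: fx=615.4, fy=575.8, cx=331.2, cy=245.7
Marker side s = 0.125 m; corners in marker frame (Z=0):
  M0 = (-0.0625, +0.0625, 0)
  M1 = (+0.0625, +0.0625, 0)
  M2 = (+0.0625, -0.0625, 0)
  M3 = (-0.0625, -0.0625, 0)
rvec = (-0.5208, -0.2927, -0.1403), |rvec| = θ = 0.61367 rad = 35.161°
Rodrigues: sinθ=0.57587, 1−cosθ=0.18246; R = I + sinθ·[k]× + (1−cosθ)·[k]×²:
    [+0.94895 +0.20552 -0.23927]
    [-0.05780 +0.85905 +0.50862]
    [+0.31007 -0.46883 +0.82708]
t = (0.1728, 0.1360, 0.5878) m
M0: Pc = R·M0+t = (+0.12634, +0.19330, +0.53912); u = 615.4·(+0.12634)/0.53912 + 331.2 = 475.4105, v = 575.8·(+0.19330)/0.53912 + 245.7 = 452.1554
M1: Pc = R·M1+t = (+0.24495, +0.18608, +0.57788); u = 615.4·(+0.24495)/0.57788 + 331.2 = 592.0594, v = 575.8·(+0.18608)/0.57788 + 245.7 = 431.1089
M2: Pc = R·M2+t = (+0.21926, +0.07870, +0.63648); u = 615.4·(+0.21926)/0.63648 + 331.2 = 543.2025, v = 575.8·(+0.07870)/0.63648 + 245.7 = 316.8940
M3: Pc = R·M3+t = (+0.10065, +0.08592, +0.59772); u = 615.4·(+0.10065)/0.59772 + 331.2 = 434.8223, v = 575.8·(+0.08592)/0.59772 + 245.7 = 328.4707

c0=(475.41, 452.16) c1=(592.06, 431.11) c2=(543.20, 316.89) c3=(434.82, 328.47)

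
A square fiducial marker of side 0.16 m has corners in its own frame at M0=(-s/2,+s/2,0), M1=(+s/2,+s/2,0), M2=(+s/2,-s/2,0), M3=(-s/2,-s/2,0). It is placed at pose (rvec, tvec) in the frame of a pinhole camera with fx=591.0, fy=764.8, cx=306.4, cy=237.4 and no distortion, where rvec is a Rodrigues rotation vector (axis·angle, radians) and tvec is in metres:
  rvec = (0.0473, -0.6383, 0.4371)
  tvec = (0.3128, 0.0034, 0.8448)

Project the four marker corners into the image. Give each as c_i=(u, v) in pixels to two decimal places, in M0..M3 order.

c0=(472.96, 281.53) c1=(531.79, 329.46) c2=(571.20, 204.37) c3=(518.02, 142.72)

Intrinsics K: fx=591.0, fy=764.8, cx=306.4, cy=237.4
Marker side s = 0.16 m; corners in marker frame (Z=0):
  M0 = (-0.0800, +0.0800, 0)
  M1 = (+0.0800, +0.0800, 0)
  M2 = (+0.0800, -0.0800, 0)
  M3 = (-0.0800, -0.0800, 0)
rvec = (0.0473, -0.6383, 0.4371), |rvec| = θ = 0.77506 rad = 44.408°
Rodrigues: sinθ=0.69976, 1−cosθ=0.28562; R = I + sinθ·[k]× + (1−cosθ)·[k]×²:
    [+0.71544 -0.40899 -0.56646]
    [+0.38028 +0.90810 -0.17536]
    [+0.58612 -0.08995 +0.80522]
t = (0.3128, 0.0034, 0.8448) m
M0: Pc = R·M0+t = (+0.22285, +0.04563, +0.79071); u = 591.0·(+0.22285)/0.79071 + 306.4 = 472.9604, v = 764.8·(+0.04563)/0.79071 + 237.4 = 281.5301
M1: Pc = R·M1+t = (+0.33732, +0.10647, +0.88449); u = 591.0·(+0.33732)/0.88449 + 306.4 = 531.7877, v = 764.8·(+0.10647)/0.88449 + 237.4 = 329.4620
M2: Pc = R·M2+t = (+0.40275, -0.03883, +0.89889); u = 591.0·(+0.40275)/0.89889 + 306.4 = 571.2034, v = 764.8·(-0.03883)/0.89889 + 237.4 = 204.3661
M3: Pc = R·M3+t = (+0.28828, -0.09967, +0.80511); u = 591.0·(+0.28828)/0.80511 + 306.4 = 518.0187, v = 764.8·(-0.09967)/0.80511 + 237.4 = 142.7200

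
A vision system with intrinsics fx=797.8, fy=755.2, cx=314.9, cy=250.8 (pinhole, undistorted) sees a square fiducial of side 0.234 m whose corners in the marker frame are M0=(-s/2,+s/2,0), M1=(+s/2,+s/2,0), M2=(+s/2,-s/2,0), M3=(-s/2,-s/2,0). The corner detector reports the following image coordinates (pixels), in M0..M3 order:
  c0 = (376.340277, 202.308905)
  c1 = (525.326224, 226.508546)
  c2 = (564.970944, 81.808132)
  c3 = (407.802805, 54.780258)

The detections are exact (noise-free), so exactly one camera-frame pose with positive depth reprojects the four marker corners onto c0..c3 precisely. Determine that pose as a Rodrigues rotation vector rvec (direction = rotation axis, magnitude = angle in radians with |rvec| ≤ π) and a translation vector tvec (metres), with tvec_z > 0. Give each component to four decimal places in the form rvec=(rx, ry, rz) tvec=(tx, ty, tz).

Intrinsics K: fx=797.8, fy=755.2, cx=314.9, cy=250.8
Marker side s = 0.234 m; corners in marker frame (Z=0):
  M0 = (-0.1170, +0.1170, 0)
  M1 = (+0.1170, +0.1170, 0)
  M2 = (+0.1170, -0.1170, 0)
  M3 = (-0.1170, -0.1170, 0)
Detected image corners:
  c0 = (376.340277, 202.308905) px
  c1 = (525.326224, 226.508546) px
  c2 = (564.970944, 81.808132) px
  c3 = (407.802805, 54.780258) px
Planar DLT: solve 8×8 A·h = b for H (H[2,2]=1):
  H  [+672.90486 -40.51702 +468.48237]
  H  [+115.08863 +658.02656 +143.44682]
  H  [+0.04101 +0.23795 +1.00000]
B = K⁻¹H; ‖b₁‖=0.839826, ‖b₂‖=0.839826; λ = 2/(‖b₁‖+‖b₂‖) = 1.190723, sign → tz>0 ⇒ λ=+1.190723
r₁ = λ·B[:,0] = (+0.98504,+0.16524,+0.04883); r₂ = λ·B[:,1] = (-0.17231,+0.94342,+0.28333)
r₃ = r₁×r₂ = (+0.00075,-0.28751,+0.95778); SVD([r₁ r₂ r₃]) → R = UVᵀ:
  R  [+0.98504 -0.17231 +0.00075]
  R  [+0.16524 +0.94342 -0.28751]
  R  [+0.04883 +0.28333 +0.95778]
t = (+0.22922, -0.16926, +1.19072) m
tr R = 2.886237; θ = arccos((tr R − 1)/2) = 0.338907 rad = 19.418°
axis k = ((R−Rᵀ)₃₂, (R−Rᵀ)₁₃, (R−Rᵀ)₂₁) / (2 sinθ) = (+0.858518, -0.072301, +0.507662)
rvec = θ·k = (+0.290957, -0.024503, +0.172050)

rvec=(0.2910, -0.0245, 0.1720) tvec=(0.2292, -0.1693, 1.1907)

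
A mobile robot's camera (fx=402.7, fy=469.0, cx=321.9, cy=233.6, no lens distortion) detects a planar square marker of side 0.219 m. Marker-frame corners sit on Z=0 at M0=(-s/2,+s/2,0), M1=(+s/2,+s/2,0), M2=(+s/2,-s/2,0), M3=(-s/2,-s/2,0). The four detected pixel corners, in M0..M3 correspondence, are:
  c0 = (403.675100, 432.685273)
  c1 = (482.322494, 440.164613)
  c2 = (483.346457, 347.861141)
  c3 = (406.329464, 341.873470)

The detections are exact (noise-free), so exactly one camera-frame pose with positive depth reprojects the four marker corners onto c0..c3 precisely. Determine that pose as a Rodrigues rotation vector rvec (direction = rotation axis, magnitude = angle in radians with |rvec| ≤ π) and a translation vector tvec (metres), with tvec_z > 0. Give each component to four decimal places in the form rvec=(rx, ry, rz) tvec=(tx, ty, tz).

Intrinsics K: fx=402.7, fy=469.0, cx=321.9, cy=233.6
Marker side s = 0.219 m; corners in marker frame (Z=0):
  M0 = (-0.1095, +0.1095, 0)
  M1 = (+0.1095, +0.1095, 0)
  M2 = (+0.1095, -0.1095, 0)
  M3 = (-0.1095, -0.1095, 0)
Detected image corners:
  c0 = (403.675100, 432.685273) px
  c1 = (482.322494, 440.164613) px
  c2 = (483.346457, 347.861141) px
  c3 = (406.329464, 341.873470) px
Planar DLT: solve 8×8 A·h = b for H (H[2,2]=1):
  H  [+325.50861 -51.59215 +443.64163]
  H  [+4.44256 +380.05980 +390.13389]
  H  [-0.06724 -0.09724 +1.00000]
B = K⁻¹H; ‖b₁‖=0.865751, ‖b₂‖=0.865751; λ = 2/(‖b₁‖+‖b₂‖) = 1.155067, sign → tz>0 ⇒ λ=+1.155067
r₁ = λ·B[:,0] = (+0.99574,+0.04963,-0.07767); r₂ = λ·B[:,1] = (-0.05820,+0.99197,-0.11232)
r₃ = r₁×r₂ = (+0.07147,+0.11636,+0.99063); SVD([r₁ r₂ r₃]) → R = UVᵀ:
  R  [+0.99574 -0.05820 +0.07147]
  R  [+0.04963 +0.99197 +0.11636]
  R  [-0.07767 -0.11232 +0.99063]
t = (+0.34919, +0.38552, +1.15507) m
tr R = 2.978342; θ = arccos((tr R − 1)/2) = 0.147300 rad = 8.440°
axis k = ((R−Rᵀ)₃₂, (R−Rᵀ)₁₃, (R−Rᵀ)₂₁) / (2 sinθ) = (-0.779052, +0.508079, +0.367334)
rvec = θ·k = (-0.114755, +0.074840, +0.054108)

rvec=(-0.1148, 0.0748, 0.0541) tvec=(0.3492, 0.3855, 1.1551)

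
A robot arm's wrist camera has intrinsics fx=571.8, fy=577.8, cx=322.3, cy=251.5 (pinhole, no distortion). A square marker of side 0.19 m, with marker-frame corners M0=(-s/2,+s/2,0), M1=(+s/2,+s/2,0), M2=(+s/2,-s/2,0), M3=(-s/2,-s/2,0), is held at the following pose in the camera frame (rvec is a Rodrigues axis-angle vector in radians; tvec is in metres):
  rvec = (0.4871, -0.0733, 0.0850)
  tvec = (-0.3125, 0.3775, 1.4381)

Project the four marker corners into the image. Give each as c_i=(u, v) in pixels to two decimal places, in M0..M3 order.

c0=(160.75, 429.93) c1=(235.04, 432.58) c2=(237.23, 375.06) c3=(158.24, 371.53)

Intrinsics K: fx=571.8, fy=577.8, cx=322.3, cy=251.5
Marker side s = 0.19 m; corners in marker frame (Z=0):
  M0 = (-0.0950, +0.0950, 0)
  M1 = (+0.0950, +0.0950, 0)
  M2 = (+0.0950, -0.0950, 0)
  M3 = (-0.0950, -0.0950, 0)
rvec = (0.4871, -0.0733, 0.0850), |rvec| = θ = 0.49986 rad = 28.640°
Rodrigues: sinθ=0.47931, 1−cosθ=0.12235; R = I + sinθ·[k]× + (1−cosθ)·[k]×²:
    [+0.99383 -0.09899 -0.05001]
    [+0.06402 +0.88028 -0.47012]
    [+0.09056 +0.46402 +0.88119]
t = (-0.3125, 0.3775, 1.4381) m
M0: Pc = R·M0+t = (-0.41632, +0.45504, +1.47358); u = 571.8·(-0.41632)/1.47358 + 322.3 = 160.7541, v = 577.8·(+0.45504)/1.47358 + 251.5 = 429.9260
M1: Pc = R·M1+t = (-0.22749, +0.46721, +1.49078); u = 571.8·(-0.22749)/1.49078 + 322.3 = 235.0448, v = 577.8·(+0.46721)/1.49078 + 251.5 = 432.5812
M2: Pc = R·M2+t = (-0.20868, +0.29996, +1.40262); u = 571.8·(-0.20868)/1.40262 + 322.3 = 237.2275, v = 577.8·(+0.29996)/1.40262 + 251.5 = 375.0645
M3: Pc = R·M3+t = (-0.39751, +0.28779, +1.38542); u = 571.8·(-0.39751)/1.38542 + 322.3 = 158.2364, v = 577.8·(+0.28779)/1.38542 + 251.5 = 371.5261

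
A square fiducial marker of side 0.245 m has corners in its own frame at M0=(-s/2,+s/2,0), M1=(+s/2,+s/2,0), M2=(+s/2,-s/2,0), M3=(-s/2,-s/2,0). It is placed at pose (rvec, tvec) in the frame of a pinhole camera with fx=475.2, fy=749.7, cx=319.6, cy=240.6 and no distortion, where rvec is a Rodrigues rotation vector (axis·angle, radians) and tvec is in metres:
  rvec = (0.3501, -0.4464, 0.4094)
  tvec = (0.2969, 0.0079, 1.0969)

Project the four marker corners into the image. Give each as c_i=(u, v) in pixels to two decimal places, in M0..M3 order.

c0=(382.24, 294.27) c1=(457.01, 335.74) c2=(510.69, 200.31) c3=(437.91, 140.70)

Intrinsics K: fx=475.2, fy=749.7, cx=319.6, cy=240.6
Marker side s = 0.245 m; corners in marker frame (Z=0):
  M0 = (-0.1225, +0.1225, 0)
  M1 = (+0.1225, +0.1225, 0)
  M2 = (+0.1225, -0.1225, 0)
  M3 = (-0.1225, -0.1225, 0)
rvec = (0.3501, -0.4464, 0.4094), |rvec| = θ = 0.69961 rad = 40.085°
Rodrigues: sinθ=0.64392, 1−cosθ=0.23491; R = I + sinθ·[k]× + (1−cosθ)·[k]×²:
    [+0.82392 -0.45182 -0.34208]
    [+0.30180 +0.86073 -0.40994]
    [+0.47966 +0.23452 +0.84554]
t = (0.2969, 0.0079, 1.0969) m
M0: Pc = R·M0+t = (+0.14062, +0.07637, +1.06687); u = 475.2·(+0.14062)/1.06687 + 319.6 = 382.2351, v = 749.7·(+0.07637)/1.06687 + 240.6 = 294.2650
M1: Pc = R·M1+t = (+0.34248, +0.15031, +1.18439); u = 475.2·(+0.34248)/1.18439 + 319.6 = 457.0110, v = 749.7·(+0.15031)/1.18439 + 240.6 = 335.7446
M2: Pc = R·M2+t = (+0.45318, -0.06057, +1.12693); u = 475.2·(+0.45318)/1.12693 + 319.6 = 510.6947, v = 749.7·(-0.06057)/1.12693 + 240.6 = 200.3061
M3: Pc = R·M3+t = (+0.25132, -0.13451, +1.00941); u = 475.2·(+0.25132)/1.00941 + 319.6 = 437.9123, v = 749.7·(-0.13451)/1.00941 + 240.6 = 140.6977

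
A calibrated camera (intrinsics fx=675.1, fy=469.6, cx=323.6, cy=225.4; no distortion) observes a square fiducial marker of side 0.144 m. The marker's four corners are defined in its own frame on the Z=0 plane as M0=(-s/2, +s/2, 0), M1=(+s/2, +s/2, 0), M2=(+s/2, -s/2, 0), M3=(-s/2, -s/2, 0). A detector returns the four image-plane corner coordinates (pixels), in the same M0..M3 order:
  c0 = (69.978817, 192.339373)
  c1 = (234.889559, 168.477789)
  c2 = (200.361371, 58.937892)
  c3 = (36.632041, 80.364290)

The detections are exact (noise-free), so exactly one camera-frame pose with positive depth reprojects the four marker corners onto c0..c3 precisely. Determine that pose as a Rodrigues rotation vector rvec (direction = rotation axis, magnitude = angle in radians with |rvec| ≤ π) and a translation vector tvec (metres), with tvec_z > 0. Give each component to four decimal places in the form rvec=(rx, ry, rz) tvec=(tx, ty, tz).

rvec=(-0.0548, -0.0753, -0.2185) tvec=(-0.1636, -0.1265, 0.5892)

Intrinsics K: fx=675.1, fy=469.6, cx=323.6, cy=225.4
Marker side s = 0.144 m; corners in marker frame (Z=0):
  M0 = (-0.0720, +0.0720, 0)
  M1 = (+0.0720, +0.0720, 0)
  M2 = (+0.0720, -0.0720, 0)
  M3 = (-0.0720, -0.0720, 0)
Detected image corners:
  c0 = (69.978817, 192.339373) px
  c1 = (234.889559, 168.477789) px
  c2 = (200.361371, 58.937892) px
  c3 = (36.632041, 80.364290) px
Planar DLT: solve 8×8 A·h = b for H (H[2,2]=1):
  H  [+1159.60708 +225.12901 +136.17863]
  H  [-140.11015 +759.29336 +124.60674]
  H  [+0.13670 -0.07816 +1.00000]
B = K⁻¹H; ‖b₁‖=1.697286, ‖b₂‖=1.697286; λ = 2/(‖b₁‖+‖b₂‖) = 0.589176, sign → tz>0 ⇒ λ=+0.589176
r₁ = λ·B[:,0] = (+0.97341,-0.21445,+0.08054); r₂ = λ·B[:,1] = (+0.21855,+0.97474,-0.04605)
r₃ = r₁×r₂ = (-0.06863,+0.06243,+0.99569); SVD([r₁ r₂ r₃]) → R = UVᵀ:
  R  [+0.97341 +0.21855 -0.06863]
  R  [-0.21445 +0.97474 +0.06243]
  R  [+0.08054 -0.04605 +0.99569]
t = (-0.16357, -0.12646, +0.58918) m
tr R = 2.943835; θ = arccos((tr R − 1)/2) = 0.237551 rad = 13.611°
axis k = ((R−Rᵀ)₃₂, (R−Rᵀ)₁₃, (R−Rᵀ)₂₁) / (2 sinθ) = (-0.230494, -0.316961, -0.920004)
rvec = θ·k = (-0.054754, -0.075294, -0.218548)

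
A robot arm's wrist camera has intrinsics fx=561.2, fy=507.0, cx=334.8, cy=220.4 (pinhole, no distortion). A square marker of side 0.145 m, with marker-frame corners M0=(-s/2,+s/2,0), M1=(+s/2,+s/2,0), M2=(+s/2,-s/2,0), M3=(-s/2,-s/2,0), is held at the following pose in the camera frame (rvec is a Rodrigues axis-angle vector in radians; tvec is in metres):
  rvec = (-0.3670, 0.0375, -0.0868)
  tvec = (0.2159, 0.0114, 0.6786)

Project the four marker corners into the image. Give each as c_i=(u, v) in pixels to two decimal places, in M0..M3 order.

c0=(462.97, 286.64) c1=(588.01, 276.61) c2=(560.20, 175.23) c3=(444.52, 184.96)

Intrinsics K: fx=561.2, fy=507.0, cx=334.8, cy=220.4
Marker side s = 0.145 m; corners in marker frame (Z=0):
  M0 = (-0.0725, +0.0725, 0)
  M1 = (+0.0725, +0.0725, 0)
  M2 = (+0.0725, -0.0725, 0)
  M3 = (-0.0725, -0.0725, 0)
rvec = (-0.3670, 0.0375, -0.0868), |rvec| = θ = 0.37898 rad = 21.714°
Rodrigues: sinθ=0.36998, 1−cosθ=0.07096; R = I + sinθ·[k]× + (1−cosθ)·[k]×²:
    [+0.99558 +0.07794 +0.05235]
    [-0.09154 +0.92974 +0.35667]
    [-0.02087 -0.35989 +0.93276]
t = (0.2159, 0.0114, 0.6786) m
M0: Pc = R·M0+t = (+0.14937, +0.08544, +0.65402); u = 561.2·(+0.14937)/0.65402 + 334.8 = 462.9714, v = 507.0·(+0.08544)/0.65402 + 220.4 = 286.6351
M1: Pc = R·M1+t = (+0.29373, +0.07217, +0.65100); u = 561.2·(+0.29373)/0.65100 + 334.8 = 588.0145, v = 507.0·(+0.07217)/0.65100 + 220.4 = 276.6061
M2: Pc = R·M2+t = (+0.28243, -0.06264, +0.70318); u = 561.2·(+0.28243)/0.70318 + 334.8 = 560.2041, v = 507.0·(-0.06264)/0.70318 + 220.4 = 175.2342
M3: Pc = R·M3+t = (+0.13807, -0.04937, +0.70620); u = 561.2·(+0.13807)/0.70620 + 334.8 = 444.5199, v = 507.0·(-0.04937)/0.70620 + 220.4 = 184.9566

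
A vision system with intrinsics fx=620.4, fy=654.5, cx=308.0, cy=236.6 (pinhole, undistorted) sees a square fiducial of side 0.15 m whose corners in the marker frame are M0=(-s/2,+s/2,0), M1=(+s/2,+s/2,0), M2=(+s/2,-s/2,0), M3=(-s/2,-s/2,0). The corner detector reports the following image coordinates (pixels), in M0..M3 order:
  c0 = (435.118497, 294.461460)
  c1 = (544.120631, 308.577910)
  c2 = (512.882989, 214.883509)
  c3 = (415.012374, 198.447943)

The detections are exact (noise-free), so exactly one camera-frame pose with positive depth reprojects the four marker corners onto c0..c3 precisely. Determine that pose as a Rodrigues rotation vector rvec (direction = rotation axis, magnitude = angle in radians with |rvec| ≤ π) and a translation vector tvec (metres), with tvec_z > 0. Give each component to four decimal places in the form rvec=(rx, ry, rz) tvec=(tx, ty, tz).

Intrinsics K: fx=620.4, fy=654.5, cx=308.0, cy=236.6
Marker side s = 0.15 m; corners in marker frame (Z=0):
  M0 = (-0.0750, +0.0750, 0)
  M1 = (+0.0750, +0.0750, 0)
  M2 = (+0.0750, -0.0750, 0)
  M3 = (-0.0750, -0.0750, 0)
Detected image corners:
  c0 = (435.118497, 294.461460) px
  c1 = (544.120631, 308.577910) px
  c2 = (512.882989, 214.883509) px
  c3 = (415.012374, 198.447943) px
Planar DLT: solve 8×8 A·h = b for H (H[2,2]=1):
  H  [+825.71076 -204.44633 +477.14901]
  H  [+176.01910 +431.59653 +251.45080]
  H  [+0.29014 -0.78946 +1.00000]
B = K⁻¹H; ‖b₁‖=1.232806, ‖b₂‖=1.232806; λ = 2/(‖b₁‖+‖b₂‖) = 0.811158, sign → tz>0 ⇒ λ=+0.811158
r₁ = λ·B[:,0] = (+0.96276,+0.13307,+0.23535); r₂ = λ·B[:,1] = (+0.05061,+0.76639,-0.64037)
r₃ = r₁×r₂ = (-0.26558,+0.62844,+0.73112); SVD([r₁ r₂ r₃]) → R = UVᵀ:
  R  [+0.96276 +0.05061 -0.26558]
  R  [+0.13307 +0.76639 +0.62844]
  R  [+0.23535 -0.64037 +0.73112]
t = (+0.22116, +0.01841, +0.81116) m
tr R = 2.460272; θ = arccos((tr R − 1)/2) = 0.752276 rad = 43.102°
axis k = ((R−Rᵀ)₃₂, (R−Rᵀ)₁₃, (R−Rᵀ)₂₁) / (2 sinθ) = (-0.928439, -0.366551, +0.060344)
rvec = θ·k = (-0.698442, -0.275747, +0.045395)

rvec=(-0.6984, -0.2757, 0.0454) tvec=(0.2212, 0.0184, 0.8112)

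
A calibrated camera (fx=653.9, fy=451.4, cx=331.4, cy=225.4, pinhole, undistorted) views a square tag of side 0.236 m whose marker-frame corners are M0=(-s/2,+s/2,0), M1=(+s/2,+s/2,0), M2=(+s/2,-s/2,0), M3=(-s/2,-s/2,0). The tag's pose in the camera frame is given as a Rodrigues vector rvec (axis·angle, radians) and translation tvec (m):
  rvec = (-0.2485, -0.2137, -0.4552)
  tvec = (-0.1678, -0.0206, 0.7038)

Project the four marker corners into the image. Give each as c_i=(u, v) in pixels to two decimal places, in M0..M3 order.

Intrinsics K: fx=653.9, fy=451.4, cx=331.4, cy=225.4
Marker side s = 0.236 m; corners in marker frame (Z=0):
  M0 = (-0.1180, +0.1180, 0)
  M1 = (+0.1180, +0.1180, 0)
  M2 = (+0.1180, -0.1180, 0)
  M3 = (-0.1180, -0.1180, 0)
rvec = (-0.2485, -0.2137, -0.4552), |rvec| = θ = 0.56092 rad = 32.138°
Rodrigues: sinθ=0.53196, 1−cosθ=0.15323; R = I + sinθ·[k]× + (1−cosθ)·[k]×²:
    [+0.87684 +0.45757 -0.14758]
    [-0.40584 +0.86901 +0.28305]
    [+0.25776 -0.18830 +0.94768]
t = (-0.1678, -0.0206, 0.7038) m
M0: Pc = R·M0+t = (-0.21727, +0.12983, +0.65117); u = 653.9·(-0.21727)/0.65117 + 331.4 = 113.2129, v = 451.4·(+0.12983)/0.65117 + 225.4 = 315.4021
M1: Pc = R·M1+t = (-0.01034, +0.03405, +0.71200); u = 653.9·(-0.01034)/0.71200 + 331.4 = 321.9040, v = 451.4·(+0.03405)/0.71200 + 225.4 = 246.9900
M2: Pc = R·M2+t = (-0.11833, -0.17103, +0.75643); u = 653.9·(-0.11833)/0.75643 + 331.4 = 229.1137, v = 451.4·(-0.17103)/0.75643 + 225.4 = 123.3371
M3: Pc = R·M3+t = (-0.32526, -0.07525, +0.69560); u = 653.9·(-0.32526)/0.69560 + 331.4 = 25.6399, v = 451.4·(-0.07525)/0.69560 + 225.4 = 176.5652

c0=(113.21, 315.40) c1=(321.90, 246.99) c2=(229.11, 123.34) c3=(25.64, 176.57)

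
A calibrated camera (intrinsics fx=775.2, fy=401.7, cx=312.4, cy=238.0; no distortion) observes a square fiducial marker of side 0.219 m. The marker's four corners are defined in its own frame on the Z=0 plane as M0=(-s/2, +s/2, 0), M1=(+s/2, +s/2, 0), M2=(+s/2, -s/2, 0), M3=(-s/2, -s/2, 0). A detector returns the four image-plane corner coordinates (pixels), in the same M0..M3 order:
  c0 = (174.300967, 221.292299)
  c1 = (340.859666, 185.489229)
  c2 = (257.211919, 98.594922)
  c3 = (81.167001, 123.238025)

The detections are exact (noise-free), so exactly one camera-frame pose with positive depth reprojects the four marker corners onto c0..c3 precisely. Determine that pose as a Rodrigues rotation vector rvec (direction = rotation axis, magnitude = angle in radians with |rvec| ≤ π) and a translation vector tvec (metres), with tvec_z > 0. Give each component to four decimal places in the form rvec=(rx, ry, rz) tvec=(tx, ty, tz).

rvec=(-0.1325, -0.4657, -0.4462) tvec=(-0.1032, -0.1734, 0.8506)

Intrinsics K: fx=775.2, fy=401.7, cx=312.4, cy=238.0
Marker side s = 0.219 m; corners in marker frame (Z=0):
  M0 = (-0.1095, +0.1095, 0)
  M1 = (+0.1095, +0.1095, 0)
  M2 = (+0.1095, -0.1095, 0)
  M3 = (-0.1095, -0.1095, 0)
Detected image corners:
  c0 = (174.300967, 221.292299) px
  c1 = (340.859666, 185.489229) px
  c2 = (257.211919, 98.594922) px
  c3 = (81.167001, 123.238025) px
Planar DLT: solve 8×8 A·h = b for H (H[2,2]=1):
  H  [+897.97293 +396.57734 +218.34022]
  H  [-52.71248 +416.51094 +156.11996]
  H  [+0.54225 -0.02694 +1.00000]
B = K⁻¹H; ‖b₁‖=1.175634, ‖b₂‖=1.175634; λ = 2/(‖b₁‖+‖b₂‖) = 0.850605, sign → tz>0 ⇒ λ=+0.850605
r₁ = λ·B[:,0] = (+0.79944,-0.38490,+0.46124); r₂ = λ·B[:,1] = (+0.44439,+0.89554,-0.02291)
r₃ = r₁×r₂ = (-0.40424,+0.22329,+0.88698); SVD([r₁ r₂ r₃]) → R = UVᵀ:
  R  [+0.79944 +0.44439 -0.40424]
  R  [-0.38490 +0.89554 +0.22329]
  R  [+0.46124 -0.02291 +0.88698]
t = (-0.10321, -0.17338, +0.85060) m
tr R = 2.581961; θ = arccos((tr R − 1)/2) = 0.658387 rad = 37.723°
axis k = ((R−Rᵀ)₃₂, (R−Rᵀ)₁₃, (R−Rᵀ)₂₁) / (2 sinθ) = (-0.201196, -0.707282, -0.677696)
rvec = θ·k = (-0.132465, -0.465665, -0.446186)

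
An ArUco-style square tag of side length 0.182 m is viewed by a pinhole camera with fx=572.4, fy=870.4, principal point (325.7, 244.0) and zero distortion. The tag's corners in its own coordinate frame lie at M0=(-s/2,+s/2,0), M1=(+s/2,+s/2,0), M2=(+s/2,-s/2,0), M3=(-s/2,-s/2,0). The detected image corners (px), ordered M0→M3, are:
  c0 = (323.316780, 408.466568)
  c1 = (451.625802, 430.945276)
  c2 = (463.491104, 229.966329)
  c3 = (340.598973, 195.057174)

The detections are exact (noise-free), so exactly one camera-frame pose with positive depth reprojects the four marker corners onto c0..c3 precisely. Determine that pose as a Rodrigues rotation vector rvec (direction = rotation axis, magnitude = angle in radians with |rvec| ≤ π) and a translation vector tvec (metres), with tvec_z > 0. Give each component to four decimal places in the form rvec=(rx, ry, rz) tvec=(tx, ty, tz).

rvec=(-0.1307, -0.2863, 0.1451) tvec=(0.0946, 0.0618, 0.7603)

Intrinsics K: fx=572.4, fy=870.4, cx=325.7, cy=244.0
Marker side s = 0.182 m; corners in marker frame (Z=0):
  M0 = (-0.0910, +0.0910, 0)
  M1 = (+0.0910, +0.0910, 0)
  M2 = (+0.0910, -0.0910, 0)
  M3 = (-0.0910, -0.0910, 0)
Detected image corners:
  c0 = (323.316780, 408.466568) px
  c1 = (451.625802, 430.945276) px
  c2 = (463.491104, 229.966329) px
  c3 = (340.598973, 195.057174) px
Planar DLT: solve 8×8 A·h = b for H (H[2,2]=1):
  H  [+830.66762 -156.79731 +396.92646]
  H  [+271.03011 +1075.49794 +314.73081]
  H  [+0.35672 -0.19558 +1.00000]
B = K⁻¹H; ‖b₁‖=1.315293, ‖b₂‖=1.315293; λ = 2/(‖b₁‖+‖b₂‖) = 0.760287, sign → tz>0 ⇒ λ=+0.760287
r₁ = λ·B[:,0] = (+0.94901,+0.16071,+0.27121); r₂ = λ·B[:,1] = (-0.12366,+0.98112,-0.14869)
r₃ = r₁×r₂ = (-0.28999,+0.10757,+0.95096); SVD([r₁ r₂ r₃]) → R = UVᵀ:
  R  [+0.94901 -0.12366 -0.28999]
  R  [+0.16071 +0.98112 +0.10757]
  R  [+0.27121 -0.14869 +0.95096]
t = (+0.09461, +0.06178, +0.76029) m
tr R = 2.881094; θ = arccos((tr R − 1)/2) = 0.346559 rad = 19.856°
axis k = ((R−Rᵀ)₃₂, (R−Rᵀ)₁₃, (R−Rᵀ)₂₁) / (2 sinθ) = (-0.377236, -0.826112, +0.418606)
rvec = θ·k = (-0.130735, -0.286297, +0.145072)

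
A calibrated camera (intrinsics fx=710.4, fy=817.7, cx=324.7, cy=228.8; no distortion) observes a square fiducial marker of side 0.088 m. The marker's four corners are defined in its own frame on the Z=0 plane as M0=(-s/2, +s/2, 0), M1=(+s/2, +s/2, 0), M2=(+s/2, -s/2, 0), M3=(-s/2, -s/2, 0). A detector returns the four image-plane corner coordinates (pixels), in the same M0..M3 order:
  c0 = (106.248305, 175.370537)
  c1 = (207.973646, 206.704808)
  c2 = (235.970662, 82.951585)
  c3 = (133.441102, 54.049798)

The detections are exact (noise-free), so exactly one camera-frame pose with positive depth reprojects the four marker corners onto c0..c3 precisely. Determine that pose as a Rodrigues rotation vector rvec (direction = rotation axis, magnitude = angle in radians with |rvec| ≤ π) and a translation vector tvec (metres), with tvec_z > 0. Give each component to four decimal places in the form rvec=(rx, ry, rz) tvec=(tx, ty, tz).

Intrinsics K: fx=710.4, fy=817.7, cx=324.7, cy=228.8
Marker side s = 0.088 m; corners in marker frame (Z=0):
  M0 = (-0.0440, +0.0440, 0)
  M1 = (+0.0440, +0.0440, 0)
  M2 = (+0.0440, -0.0440, 0)
  M3 = (-0.0440, -0.0440, 0)
Detected image corners:
  c0 = (106.248305, 175.370537) px
  c1 = (207.973646, 206.704808) px
  c2 = (235.970662, 82.951585) px
  c3 = (133.441102, 54.049798) px
Planar DLT: solve 8×8 A·h = b for H (H[2,2]=1):
  H  [+1120.85640 -308.95897 +170.37058]
  H  [+312.13990 +1395.79663 +129.68749]
  H  [-0.23216 +0.02676 +1.00000]
B = K⁻¹H; ‖b₁‖=1.757533, ‖b₂‖=1.757533; λ = 2/(‖b₁‖+‖b₂‖) = 0.568979, sign → tz>0 ⇒ λ=+0.568979
r₁ = λ·B[:,0] = (+0.95810,+0.25416,-0.13209); r₂ = λ·B[:,1] = (-0.25441,+0.96698,+0.01522)
r₃ = r₁×r₂ = (+0.13160,+0.01902,+0.99112); SVD([r₁ r₂ r₃]) → R = UVᵀ:
  R  [+0.95810 -0.25441 +0.13160]
  R  [+0.25416 +0.96698 +0.01902]
  R  [-0.13209 +0.01522 +0.99112]
t = (-0.12361, -0.06897, +0.56898) m
tr R = 2.916197; θ = arccos((tr R − 1)/2) = 0.290508 rad = 16.645°
axis k = ((R−Rᵀ)₃₂, (R−Rᵀ)₁₃, (R−Rᵀ)₂₁) / (2 sinθ) = (-0.006627, +0.460292, +0.887743)
rvec = θ·k = (-0.001925, +0.133718, +0.257897)

rvec=(-0.0019, 0.1337, 0.2579) tvec=(-0.1236, -0.0690, 0.5690)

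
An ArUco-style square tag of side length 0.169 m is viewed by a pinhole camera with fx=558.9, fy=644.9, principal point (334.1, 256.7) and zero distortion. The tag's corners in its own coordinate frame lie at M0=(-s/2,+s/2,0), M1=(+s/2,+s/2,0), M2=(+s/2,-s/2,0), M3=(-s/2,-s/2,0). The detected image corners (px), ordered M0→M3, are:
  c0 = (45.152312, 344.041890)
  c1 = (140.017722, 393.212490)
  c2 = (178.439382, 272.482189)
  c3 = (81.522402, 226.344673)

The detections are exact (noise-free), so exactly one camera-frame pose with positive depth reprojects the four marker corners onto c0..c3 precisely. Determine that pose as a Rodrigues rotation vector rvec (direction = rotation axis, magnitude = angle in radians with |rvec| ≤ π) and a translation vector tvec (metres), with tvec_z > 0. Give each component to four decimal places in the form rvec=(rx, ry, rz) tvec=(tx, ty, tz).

rvec=(0.0222, 0.1560, 0.3675) tvec=(-0.3399, 0.0689, 0.8495)

Intrinsics K: fx=558.9, fy=644.9, cx=334.1, cy=256.7
Marker side s = 0.169 m; corners in marker frame (Z=0):
  M0 = (-0.0845, +0.0845, 0)
  M1 = (+0.0845, +0.0845, 0)
  M2 = (+0.0845, -0.0845, 0)
  M3 = (-0.0845, -0.0845, 0)
Detected image corners:
  c0 = (45.152312, 344.041890) px
  c1 = (140.017722, 393.212490) px
  c2 = (178.439382, 272.482189) px
  c3 = (81.522402, 226.344673) px
Planar DLT: solve 8×8 A·h = b for H (H[2,2]=1):
  H  [+548.00757 -214.65244 +110.48512]
  H  [+228.24446 +723.42374 +308.96575]
  H  [-0.17402 +0.05873 +1.00000]
B = K⁻¹H; ‖b₁‖=1.177115, ‖b₂‖=1.177115; λ = 2/(‖b₁‖+‖b₂‖) = 0.849535, sign → tz>0 ⇒ λ=+0.849535
r₁ = λ·B[:,0] = (+0.92135,+0.35952,-0.14784); r₂ = λ·B[:,1] = (-0.35610,+0.93312,+0.04989)
r₃ = r₁×r₂ = (+0.15589,+0.00668,+0.98775); SVD([r₁ r₂ r₃]) → R = UVᵀ:
  R  [+0.92135 -0.35610 +0.15589]
  R  [+0.35952 +0.93312 +0.00668]
  R  [-0.14784 +0.04989 +0.98775]
t = (-0.33990, +0.06885, +0.84953) m
tr R = 2.842221; θ = arccos((tr R − 1)/2) = 0.399873 rad = 22.911°
axis k = ((R−Rᵀ)₃₂, (R−Rᵀ)₁₃, (R−Rᵀ)₂₁) / (2 sinθ) = (+0.055506, +0.390092, +0.919101)
rvec = θ·k = (+0.022196, +0.155987, +0.367524)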